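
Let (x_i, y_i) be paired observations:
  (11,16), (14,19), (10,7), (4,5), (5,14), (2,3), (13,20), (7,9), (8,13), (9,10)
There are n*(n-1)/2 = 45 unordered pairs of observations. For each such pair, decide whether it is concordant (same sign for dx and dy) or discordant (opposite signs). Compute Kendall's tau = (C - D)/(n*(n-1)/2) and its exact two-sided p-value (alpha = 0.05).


Step 1: Enumerate the 45 unordered pairs (i,j) with i<j and classify each by sign(x_j-x_i) * sign(y_j-y_i).
  (1,2):dx=+3,dy=+3->C; (1,3):dx=-1,dy=-9->C; (1,4):dx=-7,dy=-11->C; (1,5):dx=-6,dy=-2->C
  (1,6):dx=-9,dy=-13->C; (1,7):dx=+2,dy=+4->C; (1,8):dx=-4,dy=-7->C; (1,9):dx=-3,dy=-3->C
  (1,10):dx=-2,dy=-6->C; (2,3):dx=-4,dy=-12->C; (2,4):dx=-10,dy=-14->C; (2,5):dx=-9,dy=-5->C
  (2,6):dx=-12,dy=-16->C; (2,7):dx=-1,dy=+1->D; (2,8):dx=-7,dy=-10->C; (2,9):dx=-6,dy=-6->C
  (2,10):dx=-5,dy=-9->C; (3,4):dx=-6,dy=-2->C; (3,5):dx=-5,dy=+7->D; (3,6):dx=-8,dy=-4->C
  (3,7):dx=+3,dy=+13->C; (3,8):dx=-3,dy=+2->D; (3,9):dx=-2,dy=+6->D; (3,10):dx=-1,dy=+3->D
  (4,5):dx=+1,dy=+9->C; (4,6):dx=-2,dy=-2->C; (4,7):dx=+9,dy=+15->C; (4,8):dx=+3,dy=+4->C
  (4,9):dx=+4,dy=+8->C; (4,10):dx=+5,dy=+5->C; (5,6):dx=-3,dy=-11->C; (5,7):dx=+8,dy=+6->C
  (5,8):dx=+2,dy=-5->D; (5,9):dx=+3,dy=-1->D; (5,10):dx=+4,dy=-4->D; (6,7):dx=+11,dy=+17->C
  (6,8):dx=+5,dy=+6->C; (6,9):dx=+6,dy=+10->C; (6,10):dx=+7,dy=+7->C; (7,8):dx=-6,dy=-11->C
  (7,9):dx=-5,dy=-7->C; (7,10):dx=-4,dy=-10->C; (8,9):dx=+1,dy=+4->C; (8,10):dx=+2,dy=+1->C
  (9,10):dx=+1,dy=-3->D
Step 2: C = 36, D = 9, total pairs = 45.
Step 3: tau = (C - D)/(n(n-1)/2) = (36 - 9)/45 = 0.600000.
Step 4: Exact two-sided p-value (enumerate n! = 3628800 permutations of y under H0): p = 0.016666.
Step 5: alpha = 0.05. reject H0.

tau_b = 0.6000 (C=36, D=9), p = 0.016666, reject H0.


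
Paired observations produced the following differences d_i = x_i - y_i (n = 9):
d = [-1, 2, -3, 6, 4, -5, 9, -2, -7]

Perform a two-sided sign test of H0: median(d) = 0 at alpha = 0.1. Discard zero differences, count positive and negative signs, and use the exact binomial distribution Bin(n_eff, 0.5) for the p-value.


Step 1: Discard zero differences. Original n = 9; n_eff = number of nonzero differences = 9.
Nonzero differences (with sign): -1, +2, -3, +6, +4, -5, +9, -2, -7
Step 2: Count signs: positive = 4, negative = 5.
Step 3: Under H0: P(positive) = 0.5, so the number of positives S ~ Bin(9, 0.5).
Step 4: Two-sided exact p-value = sum of Bin(9,0.5) probabilities at or below the observed probability = 1.000000.
Step 5: alpha = 0.1. fail to reject H0.

n_eff = 9, pos = 4, neg = 5, p = 1.000000, fail to reject H0.


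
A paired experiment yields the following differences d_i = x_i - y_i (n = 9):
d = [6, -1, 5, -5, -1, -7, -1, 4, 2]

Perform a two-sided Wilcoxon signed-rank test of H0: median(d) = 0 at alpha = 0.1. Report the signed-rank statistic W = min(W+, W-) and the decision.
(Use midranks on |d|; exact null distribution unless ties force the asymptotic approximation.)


Step 1: Drop any zero differences (none here) and take |d_i|.
|d| = [6, 1, 5, 5, 1, 7, 1, 4, 2]
Step 2: Midrank |d_i| (ties get averaged ranks).
ranks: |6|->8, |1|->2, |5|->6.5, |5|->6.5, |1|->2, |7|->9, |1|->2, |4|->5, |2|->4
Step 3: Attach original signs; sum ranks with positive sign and with negative sign.
W+ = 8 + 6.5 + 5 + 4 = 23.5
W- = 2 + 6.5 + 2 + 9 + 2 = 21.5
(Check: W+ + W- = 45 should equal n(n+1)/2 = 45.)
Step 4: Test statistic W = min(W+, W-) = 21.5.
Step 5: Ties in |d|, so use the tie-corrected normal approximation.
        E[W] = n(n+1)/4 = 9*10/4 = 22.5.
        Tie groups: |d|=1 (t=3), |d|=5 (t=2); sum(t^3 - t) = 30.
        Var[W] = n(n+1)(2n+1)/24 - sum(t^3-t)/48 = 1710/24 - 30/48 = 70.625.
        z = (W - E[W]) / sqrt(Var[W]) = (21.5 - 22.5) / 8.4039 = -0.1190.
        Two-sided p = 2*Phi(z) = 0.905281.
Step 6: alpha = 0.1. fail to reject H0.

W+ = 23.5, W- = 21.5, W = min = 21.5, p = 0.905281, fail to reject H0.


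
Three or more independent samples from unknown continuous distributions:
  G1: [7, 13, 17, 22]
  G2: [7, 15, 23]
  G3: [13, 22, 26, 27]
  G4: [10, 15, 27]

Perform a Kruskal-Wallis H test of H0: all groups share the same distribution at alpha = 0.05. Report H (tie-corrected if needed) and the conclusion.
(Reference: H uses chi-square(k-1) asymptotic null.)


Step 1: Combine all N = 14 observations and assign midranks.
sorted (value, group, rank): (7,G1,1.5), (7,G2,1.5), (10,G4,3), (13,G1,4.5), (13,G3,4.5), (15,G2,6.5), (15,G4,6.5), (17,G1,8), (22,G1,9.5), (22,G3,9.5), (23,G2,11), (26,G3,12), (27,G3,13.5), (27,G4,13.5)
Step 2: Sum ranks within each group.
R_1 = 23.5 (n_1 = 4)
R_2 = 19 (n_2 = 3)
R_3 = 39.5 (n_3 = 4)
R_4 = 23 (n_4 = 3)
Step 3: H = 12/(N(N+1)) * sum(R_i^2/n_i) - 3(N+1)
     = 12/(14*15) * (23.5^2/4 + 19^2/3 + 39.5^2/4 + 23^2/3) - 3*15
     = 0.057143 * 824.792 - 45
     = 2.130952.
Step 4: Ties present; correction factor C = 1 - 30/(14^3 - 14) = 0.989011. Corrected H = 2.130952 / 0.989011 = 2.154630.
Step 5: Under H0, H ~ chi^2(3); p-value = 0.540940.
Step 6: alpha = 0.05. fail to reject H0.

H = 2.1546, df = 3, p = 0.540940, fail to reject H0.


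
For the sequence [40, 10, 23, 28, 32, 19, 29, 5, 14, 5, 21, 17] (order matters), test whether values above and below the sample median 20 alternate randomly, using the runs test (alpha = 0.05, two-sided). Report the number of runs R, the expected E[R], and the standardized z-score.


Step 1: Compute median = 20; label A = above, B = below.
Labels in order: ABAAABABBBAB  (n_A = 6, n_B = 6)
Step 2: Count runs R = 8.
Step 3: Under H0 (random ordering), E[R] = 2*n_A*n_B/(n_A+n_B) + 1 = 2*6*6/12 + 1 = 7.0000.
        Var[R] = 2*n_A*n_B*(2*n_A*n_B - n_A - n_B) / ((n_A+n_B)^2 * (n_A+n_B-1)) = 4320/1584 = 2.7273.
        SD[R] = 1.6514.
Step 4: Continuity-corrected z = (R - 0.5 - E[R]) / SD[R] = (8 - 0.5 - 7.0000) / 1.6514 = 0.3028.
Step 5: Two-sided p-value via normal approximation = 2*(1 - Phi(|z|)) = 0.762069.
Step 6: alpha = 0.05. fail to reject H0.

R = 8, z = 0.3028, p = 0.762069, fail to reject H0.


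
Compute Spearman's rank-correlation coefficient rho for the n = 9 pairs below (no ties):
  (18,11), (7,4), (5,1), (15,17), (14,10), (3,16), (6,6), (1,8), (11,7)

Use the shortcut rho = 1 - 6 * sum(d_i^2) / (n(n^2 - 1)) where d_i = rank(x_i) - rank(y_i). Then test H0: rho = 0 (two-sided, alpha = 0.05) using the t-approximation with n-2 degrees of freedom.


Step 1: Rank x and y separately (midranks; no ties here).
rank(x): 18->9, 7->5, 5->3, 15->8, 14->7, 3->2, 6->4, 1->1, 11->6
rank(y): 11->7, 4->2, 1->1, 17->9, 10->6, 16->8, 6->3, 8->5, 7->4
Step 2: d_i = R_x(i) - R_y(i); compute d_i^2.
  (9-7)^2=4, (5-2)^2=9, (3-1)^2=4, (8-9)^2=1, (7-6)^2=1, (2-8)^2=36, (4-3)^2=1, (1-5)^2=16, (6-4)^2=4
sum(d^2) = 76.
Step 3: rho = 1 - 6*76 / (9*(9^2 - 1)) = 1 - 456/720 = 0.366667.
Step 4: Under H0, t = rho * sqrt((n-2)/(1-rho^2)) = 1.0427 ~ t(7).
Step 5: Two-sided p-value from the t-distribution with 7 df = 0.331740.
Step 6: alpha = 0.05. fail to reject H0.

rho = 0.3667, p = 0.331740, fail to reject H0 at alpha = 0.05.


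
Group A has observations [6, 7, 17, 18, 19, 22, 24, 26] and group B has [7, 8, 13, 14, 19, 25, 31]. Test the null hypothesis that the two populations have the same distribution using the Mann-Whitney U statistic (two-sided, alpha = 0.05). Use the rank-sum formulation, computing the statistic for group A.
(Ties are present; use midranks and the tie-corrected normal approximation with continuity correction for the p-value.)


Step 1: Combine and sort all 15 observations; assign midranks.
sorted (value, group): (6,X), (7,X), (7,Y), (8,Y), (13,Y), (14,Y), (17,X), (18,X), (19,X), (19,Y), (22,X), (24,X), (25,Y), (26,X), (31,Y)
ranks: 6->1, 7->2.5, 7->2.5, 8->4, 13->5, 14->6, 17->7, 18->8, 19->9.5, 19->9.5, 22->11, 24->12, 25->13, 26->14, 31->15
Step 2: Rank sum for X: R1 = 1 + 2.5 + 7 + 8 + 9.5 + 11 + 12 + 14 = 65.
Step 3: U_X = R1 - n1(n1+1)/2 = 65 - 8*9/2 = 65 - 36 = 29.
       U_Y = n1*n2 - U_X = 56 - 29 = 27.
Step 4: Ties are present, so use the tie-corrected normal approximation (with continuity correction) for the p-value.
Step 5: p-value = 0.953775; compare to alpha = 0.05. fail to reject H0.

U_X = 29, p = 0.953775, fail to reject H0 at alpha = 0.05.


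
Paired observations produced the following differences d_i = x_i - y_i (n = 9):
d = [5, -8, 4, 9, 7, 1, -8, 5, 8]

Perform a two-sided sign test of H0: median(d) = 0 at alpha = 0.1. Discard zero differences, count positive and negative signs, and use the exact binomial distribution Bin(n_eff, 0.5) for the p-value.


Step 1: Discard zero differences. Original n = 9; n_eff = number of nonzero differences = 9.
Nonzero differences (with sign): +5, -8, +4, +9, +7, +1, -8, +5, +8
Step 2: Count signs: positive = 7, negative = 2.
Step 3: Under H0: P(positive) = 0.5, so the number of positives S ~ Bin(9, 0.5).
Step 4: Two-sided exact p-value = sum of Bin(9,0.5) probabilities at or below the observed probability = 0.179688.
Step 5: alpha = 0.1. fail to reject H0.

n_eff = 9, pos = 7, neg = 2, p = 0.179688, fail to reject H0.


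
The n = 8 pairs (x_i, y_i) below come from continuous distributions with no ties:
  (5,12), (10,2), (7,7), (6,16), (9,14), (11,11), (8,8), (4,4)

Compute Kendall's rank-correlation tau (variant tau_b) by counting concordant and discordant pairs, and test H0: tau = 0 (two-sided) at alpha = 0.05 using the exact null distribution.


Step 1: Enumerate the 28 unordered pairs (i,j) with i<j and classify each by sign(x_j-x_i) * sign(y_j-y_i).
  (1,2):dx=+5,dy=-10->D; (1,3):dx=+2,dy=-5->D; (1,4):dx=+1,dy=+4->C; (1,5):dx=+4,dy=+2->C
  (1,6):dx=+6,dy=-1->D; (1,7):dx=+3,dy=-4->D; (1,8):dx=-1,dy=-8->C; (2,3):dx=-3,dy=+5->D
  (2,4):dx=-4,dy=+14->D; (2,5):dx=-1,dy=+12->D; (2,6):dx=+1,dy=+9->C; (2,7):dx=-2,dy=+6->D
  (2,8):dx=-6,dy=+2->D; (3,4):dx=-1,dy=+9->D; (3,5):dx=+2,dy=+7->C; (3,6):dx=+4,dy=+4->C
  (3,7):dx=+1,dy=+1->C; (3,8):dx=-3,dy=-3->C; (4,5):dx=+3,dy=-2->D; (4,6):dx=+5,dy=-5->D
  (4,7):dx=+2,dy=-8->D; (4,8):dx=-2,dy=-12->C; (5,6):dx=+2,dy=-3->D; (5,7):dx=-1,dy=-6->C
  (5,8):dx=-5,dy=-10->C; (6,7):dx=-3,dy=-3->C; (6,8):dx=-7,dy=-7->C; (7,8):dx=-4,dy=-4->C
Step 2: C = 14, D = 14, total pairs = 28.
Step 3: tau = (C - D)/(n(n-1)/2) = (14 - 14)/28 = 0.000000.
Step 4: Exact two-sided p-value (enumerate n! = 40320 permutations of y under H0): p = 1.000000.
Step 5: alpha = 0.05. fail to reject H0.

tau_b = 0.0000 (C=14, D=14), p = 1.000000, fail to reject H0.


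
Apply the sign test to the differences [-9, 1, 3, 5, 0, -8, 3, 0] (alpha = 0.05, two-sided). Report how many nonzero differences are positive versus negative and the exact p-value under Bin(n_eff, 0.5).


Step 1: Discard zero differences. Original n = 8; n_eff = number of nonzero differences = 6.
Nonzero differences (with sign): -9, +1, +3, +5, -8, +3
Step 2: Count signs: positive = 4, negative = 2.
Step 3: Under H0: P(positive) = 0.5, so the number of positives S ~ Bin(6, 0.5).
Step 4: Two-sided exact p-value = sum of Bin(6,0.5) probabilities at or below the observed probability = 0.687500.
Step 5: alpha = 0.05. fail to reject H0.

n_eff = 6, pos = 4, neg = 2, p = 0.687500, fail to reject H0.


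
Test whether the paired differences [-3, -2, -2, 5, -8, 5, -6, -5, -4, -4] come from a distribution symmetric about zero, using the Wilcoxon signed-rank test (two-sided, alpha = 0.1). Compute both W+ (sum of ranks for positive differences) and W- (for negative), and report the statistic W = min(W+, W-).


Step 1: Drop any zero differences (none here) and take |d_i|.
|d| = [3, 2, 2, 5, 8, 5, 6, 5, 4, 4]
Step 2: Midrank |d_i| (ties get averaged ranks).
ranks: |3|->3, |2|->1.5, |2|->1.5, |5|->7, |8|->10, |5|->7, |6|->9, |5|->7, |4|->4.5, |4|->4.5
Step 3: Attach original signs; sum ranks with positive sign and with negative sign.
W+ = 7 + 7 = 14
W- = 3 + 1.5 + 1.5 + 10 + 9 + 7 + 4.5 + 4.5 = 41
(Check: W+ + W- = 55 should equal n(n+1)/2 = 55.)
Step 4: Test statistic W = min(W+, W-) = 14.
Step 5: Ties in |d|, so use the tie-corrected normal approximation.
        E[W] = n(n+1)/4 = 10*11/4 = 27.5.
        Tie groups: |d|=2 (t=2), |d|=4 (t=2), |d|=5 (t=3); sum(t^3 - t) = 36.
        Var[W] = n(n+1)(2n+1)/24 - sum(t^3-t)/48 = 2310/24 - 36/48 = 95.5.
        z = (W - E[W]) / sqrt(Var[W]) = (14 - 27.5) / 9.7724 = -1.3814.
        Two-sided p = 2*Phi(z) = 0.167144.
Step 6: alpha = 0.1. fail to reject H0.

W+ = 14, W- = 41, W = min = 14, p = 0.167144, fail to reject H0.


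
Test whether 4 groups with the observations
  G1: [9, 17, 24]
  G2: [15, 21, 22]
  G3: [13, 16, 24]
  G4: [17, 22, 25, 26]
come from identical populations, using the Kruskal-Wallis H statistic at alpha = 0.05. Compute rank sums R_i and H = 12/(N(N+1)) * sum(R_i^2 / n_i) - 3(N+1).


Step 1: Combine all N = 13 observations and assign midranks.
sorted (value, group, rank): (9,G1,1), (13,G3,2), (15,G2,3), (16,G3,4), (17,G1,5.5), (17,G4,5.5), (21,G2,7), (22,G2,8.5), (22,G4,8.5), (24,G1,10.5), (24,G3,10.5), (25,G4,12), (26,G4,13)
Step 2: Sum ranks within each group.
R_1 = 17 (n_1 = 3)
R_2 = 18.5 (n_2 = 3)
R_3 = 16.5 (n_3 = 3)
R_4 = 39 (n_4 = 4)
Step 3: H = 12/(N(N+1)) * sum(R_i^2/n_i) - 3(N+1)
     = 12/(13*14) * (17^2/3 + 18.5^2/3 + 16.5^2/3 + 39^2/4) - 3*14
     = 0.065934 * 681.417 - 42
     = 2.928571.
Step 4: Ties present; correction factor C = 1 - 18/(13^3 - 13) = 0.991758. Corrected H = 2.928571 / 0.991758 = 2.952909.
Step 5: Under H0, H ~ chi^2(3); p-value = 0.398943.
Step 6: alpha = 0.05. fail to reject H0.

H = 2.9529, df = 3, p = 0.398943, fail to reject H0.


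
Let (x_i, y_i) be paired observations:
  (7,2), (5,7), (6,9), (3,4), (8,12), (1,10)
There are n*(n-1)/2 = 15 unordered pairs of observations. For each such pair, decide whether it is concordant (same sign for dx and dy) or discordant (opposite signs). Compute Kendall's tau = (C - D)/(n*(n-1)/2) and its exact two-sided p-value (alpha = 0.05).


Step 1: Enumerate the 15 unordered pairs (i,j) with i<j and classify each by sign(x_j-x_i) * sign(y_j-y_i).
  (1,2):dx=-2,dy=+5->D; (1,3):dx=-1,dy=+7->D; (1,4):dx=-4,dy=+2->D; (1,5):dx=+1,dy=+10->C
  (1,6):dx=-6,dy=+8->D; (2,3):dx=+1,dy=+2->C; (2,4):dx=-2,dy=-3->C; (2,5):dx=+3,dy=+5->C
  (2,6):dx=-4,dy=+3->D; (3,4):dx=-3,dy=-5->C; (3,5):dx=+2,dy=+3->C; (3,6):dx=-5,dy=+1->D
  (4,5):dx=+5,dy=+8->C; (4,6):dx=-2,dy=+6->D; (5,6):dx=-7,dy=-2->C
Step 2: C = 8, D = 7, total pairs = 15.
Step 3: tau = (C - D)/(n(n-1)/2) = (8 - 7)/15 = 0.066667.
Step 4: Exact two-sided p-value (enumerate n! = 720 permutations of y under H0): p = 1.000000.
Step 5: alpha = 0.05. fail to reject H0.

tau_b = 0.0667 (C=8, D=7), p = 1.000000, fail to reject H0.


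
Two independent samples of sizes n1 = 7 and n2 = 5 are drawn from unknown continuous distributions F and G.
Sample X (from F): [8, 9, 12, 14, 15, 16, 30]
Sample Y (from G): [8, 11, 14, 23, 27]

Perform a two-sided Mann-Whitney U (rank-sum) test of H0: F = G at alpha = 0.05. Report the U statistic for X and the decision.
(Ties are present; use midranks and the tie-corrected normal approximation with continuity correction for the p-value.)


Step 1: Combine and sort all 12 observations; assign midranks.
sorted (value, group): (8,X), (8,Y), (9,X), (11,Y), (12,X), (14,X), (14,Y), (15,X), (16,X), (23,Y), (27,Y), (30,X)
ranks: 8->1.5, 8->1.5, 9->3, 11->4, 12->5, 14->6.5, 14->6.5, 15->8, 16->9, 23->10, 27->11, 30->12
Step 2: Rank sum for X: R1 = 1.5 + 3 + 5 + 6.5 + 8 + 9 + 12 = 45.
Step 3: U_X = R1 - n1(n1+1)/2 = 45 - 7*8/2 = 45 - 28 = 17.
       U_Y = n1*n2 - U_X = 35 - 17 = 18.
Step 4: Ties are present, so use the tie-corrected normal approximation (with continuity correction) for the p-value.
Step 5: p-value = 1.000000; compare to alpha = 0.05. fail to reject H0.

U_X = 17, p = 1.000000, fail to reject H0 at alpha = 0.05.


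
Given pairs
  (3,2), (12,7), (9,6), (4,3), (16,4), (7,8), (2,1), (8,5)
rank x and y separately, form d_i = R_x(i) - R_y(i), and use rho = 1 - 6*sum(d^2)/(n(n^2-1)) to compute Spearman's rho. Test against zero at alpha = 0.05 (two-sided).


Step 1: Rank x and y separately (midranks; no ties here).
rank(x): 3->2, 12->7, 9->6, 4->3, 16->8, 7->4, 2->1, 8->5
rank(y): 2->2, 7->7, 6->6, 3->3, 4->4, 8->8, 1->1, 5->5
Step 2: d_i = R_x(i) - R_y(i); compute d_i^2.
  (2-2)^2=0, (7-7)^2=0, (6-6)^2=0, (3-3)^2=0, (8-4)^2=16, (4-8)^2=16, (1-1)^2=0, (5-5)^2=0
sum(d^2) = 32.
Step 3: rho = 1 - 6*32 / (8*(8^2 - 1)) = 1 - 192/504 = 0.619048.
Step 4: Under H0, t = rho * sqrt((n-2)/(1-rho^2)) = 1.9308 ~ t(6).
Step 5: Two-sided p-value from the t-distribution with 6 df = 0.101733.
Step 6: alpha = 0.05. fail to reject H0.

rho = 0.6190, p = 0.101733, fail to reject H0 at alpha = 0.05.


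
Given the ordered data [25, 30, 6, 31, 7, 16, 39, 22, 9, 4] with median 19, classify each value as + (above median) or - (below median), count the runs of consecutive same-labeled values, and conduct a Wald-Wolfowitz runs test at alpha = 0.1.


Step 1: Compute median = 19; label A = above, B = below.
Labels in order: AABABBAABB  (n_A = 5, n_B = 5)
Step 2: Count runs R = 6.
Step 3: Under H0 (random ordering), E[R] = 2*n_A*n_B/(n_A+n_B) + 1 = 2*5*5/10 + 1 = 6.0000.
        Var[R] = 2*n_A*n_B*(2*n_A*n_B - n_A - n_B) / ((n_A+n_B)^2 * (n_A+n_B-1)) = 2000/900 = 2.2222.
        SD[R] = 1.4907.
Step 4: R = E[R], so z = 0 with no continuity correction.
Step 5: Two-sided p-value via normal approximation = 2*(1 - Phi(|z|)) = 1.000000.
Step 6: alpha = 0.1. fail to reject H0.

R = 6, z = 0.0000, p = 1.000000, fail to reject H0.


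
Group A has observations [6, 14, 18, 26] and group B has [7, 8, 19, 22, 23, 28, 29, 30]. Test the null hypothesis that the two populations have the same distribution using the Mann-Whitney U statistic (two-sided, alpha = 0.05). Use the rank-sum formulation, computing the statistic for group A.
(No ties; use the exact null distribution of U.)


Step 1: Combine and sort all 12 observations; assign midranks.
sorted (value, group): (6,X), (7,Y), (8,Y), (14,X), (18,X), (19,Y), (22,Y), (23,Y), (26,X), (28,Y), (29,Y), (30,Y)
ranks: 6->1, 7->2, 8->3, 14->4, 18->5, 19->6, 22->7, 23->8, 26->9, 28->10, 29->11, 30->12
Step 2: Rank sum for X: R1 = 1 + 4 + 5 + 9 = 19.
Step 3: U_X = R1 - n1(n1+1)/2 = 19 - 4*5/2 = 19 - 10 = 9.
       U_Y = n1*n2 - U_X = 32 - 9 = 23.
Step 4: No ties, so the exact null distribution of U (based on enumerating the C(12,4) = 495 equally likely rank assignments) gives the two-sided p-value.
Step 5: p-value = 0.282828; compare to alpha = 0.05. fail to reject H0.

U_X = 9, p = 0.282828, fail to reject H0 at alpha = 0.05.


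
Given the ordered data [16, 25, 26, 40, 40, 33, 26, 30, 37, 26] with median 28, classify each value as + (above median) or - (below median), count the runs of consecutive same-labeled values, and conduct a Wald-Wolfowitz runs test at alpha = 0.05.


Step 1: Compute median = 28; label A = above, B = below.
Labels in order: BBBAAABAAB  (n_A = 5, n_B = 5)
Step 2: Count runs R = 5.
Step 3: Under H0 (random ordering), E[R] = 2*n_A*n_B/(n_A+n_B) + 1 = 2*5*5/10 + 1 = 6.0000.
        Var[R] = 2*n_A*n_B*(2*n_A*n_B - n_A - n_B) / ((n_A+n_B)^2 * (n_A+n_B-1)) = 2000/900 = 2.2222.
        SD[R] = 1.4907.
Step 4: Continuity-corrected z = (R + 0.5 - E[R]) / SD[R] = (5 + 0.5 - 6.0000) / 1.4907 = -0.3354.
Step 5: Two-sided p-value via normal approximation = 2*(1 - Phi(|z|)) = 0.737316.
Step 6: alpha = 0.05. fail to reject H0.

R = 5, z = -0.3354, p = 0.737316, fail to reject H0.


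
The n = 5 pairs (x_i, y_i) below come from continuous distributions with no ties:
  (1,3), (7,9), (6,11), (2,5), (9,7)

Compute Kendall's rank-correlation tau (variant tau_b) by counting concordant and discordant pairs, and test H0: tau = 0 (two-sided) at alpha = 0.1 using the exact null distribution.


Step 1: Enumerate the 10 unordered pairs (i,j) with i<j and classify each by sign(x_j-x_i) * sign(y_j-y_i).
  (1,2):dx=+6,dy=+6->C; (1,3):dx=+5,dy=+8->C; (1,4):dx=+1,dy=+2->C; (1,5):dx=+8,dy=+4->C
  (2,3):dx=-1,dy=+2->D; (2,4):dx=-5,dy=-4->C; (2,5):dx=+2,dy=-2->D; (3,4):dx=-4,dy=-6->C
  (3,5):dx=+3,dy=-4->D; (4,5):dx=+7,dy=+2->C
Step 2: C = 7, D = 3, total pairs = 10.
Step 3: tau = (C - D)/(n(n-1)/2) = (7 - 3)/10 = 0.400000.
Step 4: Exact two-sided p-value (enumerate n! = 120 permutations of y under H0): p = 0.483333.
Step 5: alpha = 0.1. fail to reject H0.

tau_b = 0.4000 (C=7, D=3), p = 0.483333, fail to reject H0.


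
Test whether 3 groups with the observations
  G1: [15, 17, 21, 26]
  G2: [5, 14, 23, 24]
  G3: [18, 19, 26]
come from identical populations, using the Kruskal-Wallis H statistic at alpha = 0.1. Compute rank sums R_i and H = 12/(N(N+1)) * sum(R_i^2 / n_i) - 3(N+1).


Step 1: Combine all N = 11 observations and assign midranks.
sorted (value, group, rank): (5,G2,1), (14,G2,2), (15,G1,3), (17,G1,4), (18,G3,5), (19,G3,6), (21,G1,7), (23,G2,8), (24,G2,9), (26,G1,10.5), (26,G3,10.5)
Step 2: Sum ranks within each group.
R_1 = 24.5 (n_1 = 4)
R_2 = 20 (n_2 = 4)
R_3 = 21.5 (n_3 = 3)
Step 3: H = 12/(N(N+1)) * sum(R_i^2/n_i) - 3(N+1)
     = 12/(11*12) * (24.5^2/4 + 20^2/4 + 21.5^2/3) - 3*12
     = 0.090909 * 404.146 - 36
     = 0.740530.
Step 4: Ties present; correction factor C = 1 - 6/(11^3 - 11) = 0.995455. Corrected H = 0.740530 / 0.995455 = 0.743912.
Step 5: Under H0, H ~ chi^2(2); p-value = 0.689385.
Step 6: alpha = 0.1. fail to reject H0.

H = 0.7439, df = 2, p = 0.689385, fail to reject H0.


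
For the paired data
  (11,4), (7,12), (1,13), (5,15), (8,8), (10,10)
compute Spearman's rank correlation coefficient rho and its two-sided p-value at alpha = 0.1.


Step 1: Rank x and y separately (midranks; no ties here).
rank(x): 11->6, 7->3, 1->1, 5->2, 8->4, 10->5
rank(y): 4->1, 12->4, 13->5, 15->6, 8->2, 10->3
Step 2: d_i = R_x(i) - R_y(i); compute d_i^2.
  (6-1)^2=25, (3-4)^2=1, (1-5)^2=16, (2-6)^2=16, (4-2)^2=4, (5-3)^2=4
sum(d^2) = 66.
Step 3: rho = 1 - 6*66 / (6*(6^2 - 1)) = 1 - 396/210 = -0.885714.
Step 4: Under H0, t = rho * sqrt((n-2)/(1-rho^2)) = -3.8158 ~ t(4).
Step 5: Two-sided p-value from the t-distribution with 4 df = 0.018845.
Step 6: alpha = 0.1. reject H0.

rho = -0.8857, p = 0.018845, reject H0 at alpha = 0.1.


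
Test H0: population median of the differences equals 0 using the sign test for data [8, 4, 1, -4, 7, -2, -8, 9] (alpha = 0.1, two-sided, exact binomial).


Step 1: Discard zero differences. Original n = 8; n_eff = number of nonzero differences = 8.
Nonzero differences (with sign): +8, +4, +1, -4, +7, -2, -8, +9
Step 2: Count signs: positive = 5, negative = 3.
Step 3: Under H0: P(positive) = 0.5, so the number of positives S ~ Bin(8, 0.5).
Step 4: Two-sided exact p-value = sum of Bin(8,0.5) probabilities at or below the observed probability = 0.726562.
Step 5: alpha = 0.1. fail to reject H0.

n_eff = 8, pos = 5, neg = 3, p = 0.726562, fail to reject H0.


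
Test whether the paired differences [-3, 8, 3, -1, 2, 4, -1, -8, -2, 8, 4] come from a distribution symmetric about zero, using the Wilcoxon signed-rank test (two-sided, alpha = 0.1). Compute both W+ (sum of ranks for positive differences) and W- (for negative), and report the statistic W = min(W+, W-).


Step 1: Drop any zero differences (none here) and take |d_i|.
|d| = [3, 8, 3, 1, 2, 4, 1, 8, 2, 8, 4]
Step 2: Midrank |d_i| (ties get averaged ranks).
ranks: |3|->5.5, |8|->10, |3|->5.5, |1|->1.5, |2|->3.5, |4|->7.5, |1|->1.5, |8|->10, |2|->3.5, |8|->10, |4|->7.5
Step 3: Attach original signs; sum ranks with positive sign and with negative sign.
W+ = 10 + 5.5 + 3.5 + 7.5 + 10 + 7.5 = 44
W- = 5.5 + 1.5 + 1.5 + 10 + 3.5 = 22
(Check: W+ + W- = 66 should equal n(n+1)/2 = 66.)
Step 4: Test statistic W = min(W+, W-) = 22.
Step 5: Ties in |d|, so use the tie-corrected normal approximation.
        E[W] = n(n+1)/4 = 11*12/4 = 33.
        Tie groups: |d|=1 (t=2), |d|=2 (t=2), |d|=3 (t=2), |d|=4 (t=2), |d|=8 (t=3); sum(t^3 - t) = 48.
        Var[W] = n(n+1)(2n+1)/24 - sum(t^3-t)/48 = 3036/24 - 48/48 = 125.5.
        z = (W - E[W]) / sqrt(Var[W]) = (22 - 33) / 11.2027 = -0.9819.
        Two-sided p = 2*Phi(z) = 0.326145.
Step 6: alpha = 0.1. fail to reject H0.

W+ = 44, W- = 22, W = min = 22, p = 0.326145, fail to reject H0.


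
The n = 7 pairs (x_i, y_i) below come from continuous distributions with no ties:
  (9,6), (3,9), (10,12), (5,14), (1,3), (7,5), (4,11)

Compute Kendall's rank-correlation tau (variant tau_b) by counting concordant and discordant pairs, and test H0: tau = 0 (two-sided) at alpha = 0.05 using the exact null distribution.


Step 1: Enumerate the 21 unordered pairs (i,j) with i<j and classify each by sign(x_j-x_i) * sign(y_j-y_i).
  (1,2):dx=-6,dy=+3->D; (1,3):dx=+1,dy=+6->C; (1,4):dx=-4,dy=+8->D; (1,5):dx=-8,dy=-3->C
  (1,6):dx=-2,dy=-1->C; (1,7):dx=-5,dy=+5->D; (2,3):dx=+7,dy=+3->C; (2,4):dx=+2,dy=+5->C
  (2,5):dx=-2,dy=-6->C; (2,6):dx=+4,dy=-4->D; (2,7):dx=+1,dy=+2->C; (3,4):dx=-5,dy=+2->D
  (3,5):dx=-9,dy=-9->C; (3,6):dx=-3,dy=-7->C; (3,7):dx=-6,dy=-1->C; (4,5):dx=-4,dy=-11->C
  (4,6):dx=+2,dy=-9->D; (4,7):dx=-1,dy=-3->C; (5,6):dx=+6,dy=+2->C; (5,7):dx=+3,dy=+8->C
  (6,7):dx=-3,dy=+6->D
Step 2: C = 14, D = 7, total pairs = 21.
Step 3: tau = (C - D)/(n(n-1)/2) = (14 - 7)/21 = 0.333333.
Step 4: Exact two-sided p-value (enumerate n! = 5040 permutations of y under H0): p = 0.381349.
Step 5: alpha = 0.05. fail to reject H0.

tau_b = 0.3333 (C=14, D=7), p = 0.381349, fail to reject H0.


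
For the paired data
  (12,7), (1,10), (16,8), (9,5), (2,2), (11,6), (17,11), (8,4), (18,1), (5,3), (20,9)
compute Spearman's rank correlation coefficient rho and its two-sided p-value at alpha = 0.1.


Step 1: Rank x and y separately (midranks; no ties here).
rank(x): 12->7, 1->1, 16->8, 9->5, 2->2, 11->6, 17->9, 8->4, 18->10, 5->3, 20->11
rank(y): 7->7, 10->10, 8->8, 5->5, 2->2, 6->6, 11->11, 4->4, 1->1, 3->3, 9->9
Step 2: d_i = R_x(i) - R_y(i); compute d_i^2.
  (7-7)^2=0, (1-10)^2=81, (8-8)^2=0, (5-5)^2=0, (2-2)^2=0, (6-6)^2=0, (9-11)^2=4, (4-4)^2=0, (10-1)^2=81, (3-3)^2=0, (11-9)^2=4
sum(d^2) = 170.
Step 3: rho = 1 - 6*170 / (11*(11^2 - 1)) = 1 - 1020/1320 = 0.227273.
Step 4: Under H0, t = rho * sqrt((n-2)/(1-rho^2)) = 0.7001 ~ t(9).
Step 5: Two-sided p-value from the t-distribution with 9 df = 0.501536.
Step 6: alpha = 0.1. fail to reject H0.

rho = 0.2273, p = 0.501536, fail to reject H0 at alpha = 0.1.


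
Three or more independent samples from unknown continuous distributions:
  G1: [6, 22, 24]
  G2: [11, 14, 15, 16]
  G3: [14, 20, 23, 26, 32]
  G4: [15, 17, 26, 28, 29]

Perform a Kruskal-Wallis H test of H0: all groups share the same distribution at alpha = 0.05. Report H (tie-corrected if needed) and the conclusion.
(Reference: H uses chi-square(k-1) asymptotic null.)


Step 1: Combine all N = 17 observations and assign midranks.
sorted (value, group, rank): (6,G1,1), (11,G2,2), (14,G2,3.5), (14,G3,3.5), (15,G2,5.5), (15,G4,5.5), (16,G2,7), (17,G4,8), (20,G3,9), (22,G1,10), (23,G3,11), (24,G1,12), (26,G3,13.5), (26,G4,13.5), (28,G4,15), (29,G4,16), (32,G3,17)
Step 2: Sum ranks within each group.
R_1 = 23 (n_1 = 3)
R_2 = 18 (n_2 = 4)
R_3 = 54 (n_3 = 5)
R_4 = 58 (n_4 = 5)
Step 3: H = 12/(N(N+1)) * sum(R_i^2/n_i) - 3(N+1)
     = 12/(17*18) * (23^2/3 + 18^2/4 + 54^2/5 + 58^2/5) - 3*18
     = 0.039216 * 1513.33 - 54
     = 5.346405.
Step 4: Ties present; correction factor C = 1 - 18/(17^3 - 17) = 0.996324. Corrected H = 5.346405 / 0.996324 = 5.366134.
Step 5: Under H0, H ~ chi^2(3); p-value = 0.146868.
Step 6: alpha = 0.05. fail to reject H0.

H = 5.3661, df = 3, p = 0.146868, fail to reject H0.


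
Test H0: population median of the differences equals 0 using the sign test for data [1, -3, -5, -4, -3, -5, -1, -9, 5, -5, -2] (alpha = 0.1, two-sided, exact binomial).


Step 1: Discard zero differences. Original n = 11; n_eff = number of nonzero differences = 11.
Nonzero differences (with sign): +1, -3, -5, -4, -3, -5, -1, -9, +5, -5, -2
Step 2: Count signs: positive = 2, negative = 9.
Step 3: Under H0: P(positive) = 0.5, so the number of positives S ~ Bin(11, 0.5).
Step 4: Two-sided exact p-value = sum of Bin(11,0.5) probabilities at or below the observed probability = 0.065430.
Step 5: alpha = 0.1. reject H0.

n_eff = 11, pos = 2, neg = 9, p = 0.065430, reject H0.


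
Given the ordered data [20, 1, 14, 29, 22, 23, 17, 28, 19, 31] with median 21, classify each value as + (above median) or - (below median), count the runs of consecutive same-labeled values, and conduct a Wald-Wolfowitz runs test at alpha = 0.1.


Step 1: Compute median = 21; label A = above, B = below.
Labels in order: BBBAAABABA  (n_A = 5, n_B = 5)
Step 2: Count runs R = 6.
Step 3: Under H0 (random ordering), E[R] = 2*n_A*n_B/(n_A+n_B) + 1 = 2*5*5/10 + 1 = 6.0000.
        Var[R] = 2*n_A*n_B*(2*n_A*n_B - n_A - n_B) / ((n_A+n_B)^2 * (n_A+n_B-1)) = 2000/900 = 2.2222.
        SD[R] = 1.4907.
Step 4: R = E[R], so z = 0 with no continuity correction.
Step 5: Two-sided p-value via normal approximation = 2*(1 - Phi(|z|)) = 1.000000.
Step 6: alpha = 0.1. fail to reject H0.

R = 6, z = 0.0000, p = 1.000000, fail to reject H0.


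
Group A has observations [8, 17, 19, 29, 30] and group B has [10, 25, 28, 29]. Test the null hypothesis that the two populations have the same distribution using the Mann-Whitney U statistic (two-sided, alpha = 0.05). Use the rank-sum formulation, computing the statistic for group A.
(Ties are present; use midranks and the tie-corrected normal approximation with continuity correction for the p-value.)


Step 1: Combine and sort all 9 observations; assign midranks.
sorted (value, group): (8,X), (10,Y), (17,X), (19,X), (25,Y), (28,Y), (29,X), (29,Y), (30,X)
ranks: 8->1, 10->2, 17->3, 19->4, 25->5, 28->6, 29->7.5, 29->7.5, 30->9
Step 2: Rank sum for X: R1 = 1 + 3 + 4 + 7.5 + 9 = 24.5.
Step 3: U_X = R1 - n1(n1+1)/2 = 24.5 - 5*6/2 = 24.5 - 15 = 9.5.
       U_Y = n1*n2 - U_X = 20 - 9.5 = 10.5.
Step 4: Ties are present, so use the tie-corrected normal approximation (with continuity correction) for the p-value.
Step 5: p-value = 1.000000; compare to alpha = 0.05. fail to reject H0.

U_X = 9.5, p = 1.000000, fail to reject H0 at alpha = 0.05.


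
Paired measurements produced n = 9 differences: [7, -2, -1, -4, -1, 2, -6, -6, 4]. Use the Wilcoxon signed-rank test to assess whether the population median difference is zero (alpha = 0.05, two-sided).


Step 1: Drop any zero differences (none here) and take |d_i|.
|d| = [7, 2, 1, 4, 1, 2, 6, 6, 4]
Step 2: Midrank |d_i| (ties get averaged ranks).
ranks: |7|->9, |2|->3.5, |1|->1.5, |4|->5.5, |1|->1.5, |2|->3.5, |6|->7.5, |6|->7.5, |4|->5.5
Step 3: Attach original signs; sum ranks with positive sign and with negative sign.
W+ = 9 + 3.5 + 5.5 = 18
W- = 3.5 + 1.5 + 5.5 + 1.5 + 7.5 + 7.5 = 27
(Check: W+ + W- = 45 should equal n(n+1)/2 = 45.)
Step 4: Test statistic W = min(W+, W-) = 18.
Step 5: Ties in |d|, so use the tie-corrected normal approximation.
        E[W] = n(n+1)/4 = 9*10/4 = 22.5.
        Tie groups: |d|=1 (t=2), |d|=2 (t=2), |d|=4 (t=2), |d|=6 (t=2); sum(t^3 - t) = 24.
        Var[W] = n(n+1)(2n+1)/24 - sum(t^3-t)/48 = 1710/24 - 24/48 = 70.75.
        z = (W - E[W]) / sqrt(Var[W]) = (18 - 22.5) / 8.4113 = -0.5350.
        Two-sided p = 2*Phi(z) = 0.592654.
Step 6: alpha = 0.05. fail to reject H0.

W+ = 18, W- = 27, W = min = 18, p = 0.592654, fail to reject H0.


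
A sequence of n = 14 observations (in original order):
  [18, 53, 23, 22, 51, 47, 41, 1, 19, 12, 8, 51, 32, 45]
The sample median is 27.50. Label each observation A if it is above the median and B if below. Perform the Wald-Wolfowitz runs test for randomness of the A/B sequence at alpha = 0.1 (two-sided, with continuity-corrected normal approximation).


Step 1: Compute median = 27.50; label A = above, B = below.
Labels in order: BABBAAABBBBAAA  (n_A = 7, n_B = 7)
Step 2: Count runs R = 6.
Step 3: Under H0 (random ordering), E[R] = 2*n_A*n_B/(n_A+n_B) + 1 = 2*7*7/14 + 1 = 8.0000.
        Var[R] = 2*n_A*n_B*(2*n_A*n_B - n_A - n_B) / ((n_A+n_B)^2 * (n_A+n_B-1)) = 8232/2548 = 3.2308.
        SD[R] = 1.7974.
Step 4: Continuity-corrected z = (R + 0.5 - E[R]) / SD[R] = (6 + 0.5 - 8.0000) / 1.7974 = -0.8345.
Step 5: Two-sided p-value via normal approximation = 2*(1 - Phi(|z|)) = 0.403986.
Step 6: alpha = 0.1. fail to reject H0.

R = 6, z = -0.8345, p = 0.403986, fail to reject H0.


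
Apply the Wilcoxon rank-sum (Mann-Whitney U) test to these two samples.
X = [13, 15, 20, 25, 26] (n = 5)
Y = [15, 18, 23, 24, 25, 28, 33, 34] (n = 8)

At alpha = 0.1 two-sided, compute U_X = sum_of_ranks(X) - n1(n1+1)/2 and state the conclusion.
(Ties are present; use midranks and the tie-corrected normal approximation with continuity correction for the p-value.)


Step 1: Combine and sort all 13 observations; assign midranks.
sorted (value, group): (13,X), (15,X), (15,Y), (18,Y), (20,X), (23,Y), (24,Y), (25,X), (25,Y), (26,X), (28,Y), (33,Y), (34,Y)
ranks: 13->1, 15->2.5, 15->2.5, 18->4, 20->5, 23->6, 24->7, 25->8.5, 25->8.5, 26->10, 28->11, 33->12, 34->13
Step 2: Rank sum for X: R1 = 1 + 2.5 + 5 + 8.5 + 10 = 27.
Step 3: U_X = R1 - n1(n1+1)/2 = 27 - 5*6/2 = 27 - 15 = 12.
       U_Y = n1*n2 - U_X = 40 - 12 = 28.
Step 4: Ties are present, so use the tie-corrected normal approximation (with continuity correction) for the p-value.
Step 5: p-value = 0.270933; compare to alpha = 0.1. fail to reject H0.

U_X = 12, p = 0.270933, fail to reject H0 at alpha = 0.1.


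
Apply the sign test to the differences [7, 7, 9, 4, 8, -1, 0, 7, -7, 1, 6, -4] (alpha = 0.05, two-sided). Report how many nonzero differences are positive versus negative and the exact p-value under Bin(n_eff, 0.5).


Step 1: Discard zero differences. Original n = 12; n_eff = number of nonzero differences = 11.
Nonzero differences (with sign): +7, +7, +9, +4, +8, -1, +7, -7, +1, +6, -4
Step 2: Count signs: positive = 8, negative = 3.
Step 3: Under H0: P(positive) = 0.5, so the number of positives S ~ Bin(11, 0.5).
Step 4: Two-sided exact p-value = sum of Bin(11,0.5) probabilities at or below the observed probability = 0.226562.
Step 5: alpha = 0.05. fail to reject H0.

n_eff = 11, pos = 8, neg = 3, p = 0.226562, fail to reject H0.


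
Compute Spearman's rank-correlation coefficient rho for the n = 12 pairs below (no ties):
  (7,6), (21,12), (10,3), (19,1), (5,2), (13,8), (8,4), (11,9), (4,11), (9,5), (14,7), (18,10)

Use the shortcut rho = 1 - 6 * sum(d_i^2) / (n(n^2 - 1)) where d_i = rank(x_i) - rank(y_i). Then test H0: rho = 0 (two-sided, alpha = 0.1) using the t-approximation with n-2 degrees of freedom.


Step 1: Rank x and y separately (midranks; no ties here).
rank(x): 7->3, 21->12, 10->6, 19->11, 5->2, 13->8, 8->4, 11->7, 4->1, 9->5, 14->9, 18->10
rank(y): 6->6, 12->12, 3->3, 1->1, 2->2, 8->8, 4->4, 9->9, 11->11, 5->5, 7->7, 10->10
Step 2: d_i = R_x(i) - R_y(i); compute d_i^2.
  (3-6)^2=9, (12-12)^2=0, (6-3)^2=9, (11-1)^2=100, (2-2)^2=0, (8-8)^2=0, (4-4)^2=0, (7-9)^2=4, (1-11)^2=100, (5-5)^2=0, (9-7)^2=4, (10-10)^2=0
sum(d^2) = 226.
Step 3: rho = 1 - 6*226 / (12*(12^2 - 1)) = 1 - 1356/1716 = 0.209790.
Step 4: Under H0, t = rho * sqrt((n-2)/(1-rho^2)) = 0.6785 ~ t(10).
Step 5: Two-sided p-value from the t-distribution with 10 df = 0.512841.
Step 6: alpha = 0.1. fail to reject H0.

rho = 0.2098, p = 0.512841, fail to reject H0 at alpha = 0.1.


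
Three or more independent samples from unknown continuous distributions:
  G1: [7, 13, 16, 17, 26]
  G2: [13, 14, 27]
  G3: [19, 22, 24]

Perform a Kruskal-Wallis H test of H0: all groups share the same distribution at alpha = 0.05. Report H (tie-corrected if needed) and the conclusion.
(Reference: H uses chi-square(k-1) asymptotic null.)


Step 1: Combine all N = 11 observations and assign midranks.
sorted (value, group, rank): (7,G1,1), (13,G1,2.5), (13,G2,2.5), (14,G2,4), (16,G1,5), (17,G1,6), (19,G3,7), (22,G3,8), (24,G3,9), (26,G1,10), (27,G2,11)
Step 2: Sum ranks within each group.
R_1 = 24.5 (n_1 = 5)
R_2 = 17.5 (n_2 = 3)
R_3 = 24 (n_3 = 3)
Step 3: H = 12/(N(N+1)) * sum(R_i^2/n_i) - 3(N+1)
     = 12/(11*12) * (24.5^2/5 + 17.5^2/3 + 24^2/3) - 3*12
     = 0.090909 * 414.133 - 36
     = 1.648485.
Step 4: Ties present; correction factor C = 1 - 6/(11^3 - 11) = 0.995455. Corrected H = 1.648485 / 0.995455 = 1.656012.
Step 5: Under H0, H ~ chi^2(2); p-value = 0.436920.
Step 6: alpha = 0.05. fail to reject H0.

H = 1.6560, df = 2, p = 0.436920, fail to reject H0.


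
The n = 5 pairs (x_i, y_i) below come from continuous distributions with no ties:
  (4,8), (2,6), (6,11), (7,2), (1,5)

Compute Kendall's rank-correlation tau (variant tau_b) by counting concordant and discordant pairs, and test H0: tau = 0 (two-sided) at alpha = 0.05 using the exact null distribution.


Step 1: Enumerate the 10 unordered pairs (i,j) with i<j and classify each by sign(x_j-x_i) * sign(y_j-y_i).
  (1,2):dx=-2,dy=-2->C; (1,3):dx=+2,dy=+3->C; (1,4):dx=+3,dy=-6->D; (1,5):dx=-3,dy=-3->C
  (2,3):dx=+4,dy=+5->C; (2,4):dx=+5,dy=-4->D; (2,5):dx=-1,dy=-1->C; (3,4):dx=+1,dy=-9->D
  (3,5):dx=-5,dy=-6->C; (4,5):dx=-6,dy=+3->D
Step 2: C = 6, D = 4, total pairs = 10.
Step 3: tau = (C - D)/(n(n-1)/2) = (6 - 4)/10 = 0.200000.
Step 4: Exact two-sided p-value (enumerate n! = 120 permutations of y under H0): p = 0.816667.
Step 5: alpha = 0.05. fail to reject H0.

tau_b = 0.2000 (C=6, D=4), p = 0.816667, fail to reject H0.


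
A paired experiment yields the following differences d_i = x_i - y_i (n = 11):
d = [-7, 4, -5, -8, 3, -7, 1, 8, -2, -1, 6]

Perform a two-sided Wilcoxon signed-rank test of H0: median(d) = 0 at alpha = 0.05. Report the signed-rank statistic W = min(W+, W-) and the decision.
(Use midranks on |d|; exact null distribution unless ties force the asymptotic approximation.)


Step 1: Drop any zero differences (none here) and take |d_i|.
|d| = [7, 4, 5, 8, 3, 7, 1, 8, 2, 1, 6]
Step 2: Midrank |d_i| (ties get averaged ranks).
ranks: |7|->8.5, |4|->5, |5|->6, |8|->10.5, |3|->4, |7|->8.5, |1|->1.5, |8|->10.5, |2|->3, |1|->1.5, |6|->7
Step 3: Attach original signs; sum ranks with positive sign and with negative sign.
W+ = 5 + 4 + 1.5 + 10.5 + 7 = 28
W- = 8.5 + 6 + 10.5 + 8.5 + 3 + 1.5 = 38
(Check: W+ + W- = 66 should equal n(n+1)/2 = 66.)
Step 4: Test statistic W = min(W+, W-) = 28.
Step 5: Ties in |d|, so use the tie-corrected normal approximation.
        E[W] = n(n+1)/4 = 11*12/4 = 33.
        Tie groups: |d|=1 (t=2), |d|=7 (t=2), |d|=8 (t=2); sum(t^3 - t) = 18.
        Var[W] = n(n+1)(2n+1)/24 - sum(t^3-t)/48 = 3036/24 - 18/48 = 126.125.
        z = (W - E[W]) / sqrt(Var[W]) = (28 - 33) / 11.2305 = -0.4452.
        Two-sided p = 2*Phi(z) = 0.656165.
Step 6: alpha = 0.05. fail to reject H0.

W+ = 28, W- = 38, W = min = 28, p = 0.656165, fail to reject H0.


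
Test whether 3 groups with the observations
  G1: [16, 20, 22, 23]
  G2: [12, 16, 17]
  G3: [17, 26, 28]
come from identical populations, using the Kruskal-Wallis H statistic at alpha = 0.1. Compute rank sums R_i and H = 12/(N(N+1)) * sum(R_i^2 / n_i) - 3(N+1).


Step 1: Combine all N = 10 observations and assign midranks.
sorted (value, group, rank): (12,G2,1), (16,G1,2.5), (16,G2,2.5), (17,G2,4.5), (17,G3,4.5), (20,G1,6), (22,G1,7), (23,G1,8), (26,G3,9), (28,G3,10)
Step 2: Sum ranks within each group.
R_1 = 23.5 (n_1 = 4)
R_2 = 8 (n_2 = 3)
R_3 = 23.5 (n_3 = 3)
Step 3: H = 12/(N(N+1)) * sum(R_i^2/n_i) - 3(N+1)
     = 12/(10*11) * (23.5^2/4 + 8^2/3 + 23.5^2/3) - 3*11
     = 0.109091 * 343.479 - 33
     = 4.470455.
Step 4: Ties present; correction factor C = 1 - 12/(10^3 - 10) = 0.987879. Corrected H = 4.470455 / 0.987879 = 4.525307.
Step 5: Under H0, H ~ chi^2(2); p-value = 0.104074.
Step 6: alpha = 0.1. fail to reject H0.

H = 4.5253, df = 2, p = 0.104074, fail to reject H0.


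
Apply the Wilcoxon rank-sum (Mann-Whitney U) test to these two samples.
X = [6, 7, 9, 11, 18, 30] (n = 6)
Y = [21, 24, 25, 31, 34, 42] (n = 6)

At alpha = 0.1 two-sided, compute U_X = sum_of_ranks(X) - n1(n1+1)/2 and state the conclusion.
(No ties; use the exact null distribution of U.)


Step 1: Combine and sort all 12 observations; assign midranks.
sorted (value, group): (6,X), (7,X), (9,X), (11,X), (18,X), (21,Y), (24,Y), (25,Y), (30,X), (31,Y), (34,Y), (42,Y)
ranks: 6->1, 7->2, 9->3, 11->4, 18->5, 21->6, 24->7, 25->8, 30->9, 31->10, 34->11, 42->12
Step 2: Rank sum for X: R1 = 1 + 2 + 3 + 4 + 5 + 9 = 24.
Step 3: U_X = R1 - n1(n1+1)/2 = 24 - 6*7/2 = 24 - 21 = 3.
       U_Y = n1*n2 - U_X = 36 - 3 = 33.
Step 4: No ties, so the exact null distribution of U (based on enumerating the C(12,6) = 924 equally likely rank assignments) gives the two-sided p-value.
Step 5: p-value = 0.015152; compare to alpha = 0.1. reject H0.

U_X = 3, p = 0.015152, reject H0 at alpha = 0.1.
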